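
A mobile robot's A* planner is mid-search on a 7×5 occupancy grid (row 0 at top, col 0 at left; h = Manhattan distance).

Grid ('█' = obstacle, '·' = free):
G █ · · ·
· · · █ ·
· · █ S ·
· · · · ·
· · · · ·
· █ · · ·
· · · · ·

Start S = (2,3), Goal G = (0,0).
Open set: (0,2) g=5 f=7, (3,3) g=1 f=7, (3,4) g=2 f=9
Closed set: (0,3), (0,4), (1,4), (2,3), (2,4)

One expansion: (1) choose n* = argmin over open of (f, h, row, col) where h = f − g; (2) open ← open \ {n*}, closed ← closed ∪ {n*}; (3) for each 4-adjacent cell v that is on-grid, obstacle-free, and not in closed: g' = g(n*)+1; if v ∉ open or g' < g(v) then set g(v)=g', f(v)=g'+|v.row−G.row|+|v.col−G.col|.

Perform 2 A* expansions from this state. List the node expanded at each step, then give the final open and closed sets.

step 1: expand (0,2) (f=7, h=2) → closed; open now [(1,2) g=6 f=9, (3,3) g=1 f=7, (3,4) g=2 f=9]
step 2: expand (3,3) (f=7, h=6) → closed; open now [(1,2) g=6 f=9, (3,2) g=2 f=7, (3,4) g=2 f=9, (4,3) g=2 f=9]

order=[(0,2) → (3,3)]; open=[(1,2) g=6 f=9, (3,2) g=2 f=7, (3,4) g=2 f=9, (4,3) g=2 f=9]; closed=[(0,2), (0,3), (0,4), (1,4), (2,3), (2,4), (3,3)]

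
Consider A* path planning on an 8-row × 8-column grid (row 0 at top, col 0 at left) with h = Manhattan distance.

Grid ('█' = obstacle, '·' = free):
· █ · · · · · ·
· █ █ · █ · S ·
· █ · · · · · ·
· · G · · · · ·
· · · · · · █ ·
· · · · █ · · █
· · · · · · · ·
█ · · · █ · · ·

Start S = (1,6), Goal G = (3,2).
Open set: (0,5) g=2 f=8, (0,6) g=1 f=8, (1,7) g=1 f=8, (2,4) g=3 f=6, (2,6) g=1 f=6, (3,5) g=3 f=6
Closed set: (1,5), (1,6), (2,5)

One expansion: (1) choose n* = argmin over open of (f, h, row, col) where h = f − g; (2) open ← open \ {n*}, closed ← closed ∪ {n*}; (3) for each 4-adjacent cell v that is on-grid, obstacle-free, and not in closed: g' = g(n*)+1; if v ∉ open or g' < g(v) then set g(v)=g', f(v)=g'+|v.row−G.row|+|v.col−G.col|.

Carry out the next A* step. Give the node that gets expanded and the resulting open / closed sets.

expanded=(2,4); open=[(0,5) g=2 f=8, (0,6) g=1 f=8, (1,7) g=1 f=8, (2,3) g=4 f=6, (2,6) g=1 f=6, (3,4) g=4 f=6, (3,5) g=3 f=6]; closed=[(1,5), (1,6), (2,4), (2,5)]

step 1: expand (2,4) (f=6, h=3) → closed; open now [(0,5) g=2 f=8, (0,6) g=1 f=8, (1,7) g=1 f=8, (2,3) g=4 f=6, (2,6) g=1 f=6, (3,4) g=4 f=6, (3,5) g=3 f=6]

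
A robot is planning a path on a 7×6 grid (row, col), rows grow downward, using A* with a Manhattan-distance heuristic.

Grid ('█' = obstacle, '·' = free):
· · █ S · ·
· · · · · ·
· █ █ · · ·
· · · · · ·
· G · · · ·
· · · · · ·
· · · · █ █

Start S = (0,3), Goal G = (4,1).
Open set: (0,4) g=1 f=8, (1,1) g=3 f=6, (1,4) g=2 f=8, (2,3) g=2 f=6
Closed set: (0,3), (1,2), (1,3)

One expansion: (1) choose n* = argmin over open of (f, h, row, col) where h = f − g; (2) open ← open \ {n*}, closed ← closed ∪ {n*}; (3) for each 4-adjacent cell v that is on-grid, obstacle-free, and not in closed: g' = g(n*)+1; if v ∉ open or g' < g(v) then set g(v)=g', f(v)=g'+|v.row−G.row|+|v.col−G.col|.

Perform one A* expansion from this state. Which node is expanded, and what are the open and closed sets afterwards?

step 1: expand (1,1) (f=6, h=3) → closed; open now [(0,1) g=4 f=8, (0,4) g=1 f=8, (1,0) g=4 f=8, (1,4) g=2 f=8, (2,3) g=2 f=6]

expanded=(1,1); open=[(0,1) g=4 f=8, (0,4) g=1 f=8, (1,0) g=4 f=8, (1,4) g=2 f=8, (2,3) g=2 f=6]; closed=[(0,3), (1,1), (1,2), (1,3)]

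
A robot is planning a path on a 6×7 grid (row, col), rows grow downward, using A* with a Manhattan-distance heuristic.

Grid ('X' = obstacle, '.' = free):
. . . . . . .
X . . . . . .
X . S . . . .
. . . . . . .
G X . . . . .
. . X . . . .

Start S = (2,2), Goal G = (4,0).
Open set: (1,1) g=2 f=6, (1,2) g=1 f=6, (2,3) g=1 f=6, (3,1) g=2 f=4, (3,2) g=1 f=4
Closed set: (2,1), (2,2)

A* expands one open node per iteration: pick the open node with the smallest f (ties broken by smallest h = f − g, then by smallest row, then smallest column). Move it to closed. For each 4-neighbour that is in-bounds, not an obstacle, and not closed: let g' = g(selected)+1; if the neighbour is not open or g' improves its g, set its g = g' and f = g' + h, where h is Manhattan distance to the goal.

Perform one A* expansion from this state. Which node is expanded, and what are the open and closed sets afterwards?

expanded=(3,1); open=[(1,1) g=2 f=6, (1,2) g=1 f=6, (2,3) g=1 f=6, (3,0) g=3 f=4, (3,2) g=1 f=4]; closed=[(2,1), (2,2), (3,1)]

step 1: expand (3,1) (f=4, h=2) → closed; open now [(1,1) g=2 f=6, (1,2) g=1 f=6, (2,3) g=1 f=6, (3,0) g=3 f=4, (3,2) g=1 f=4]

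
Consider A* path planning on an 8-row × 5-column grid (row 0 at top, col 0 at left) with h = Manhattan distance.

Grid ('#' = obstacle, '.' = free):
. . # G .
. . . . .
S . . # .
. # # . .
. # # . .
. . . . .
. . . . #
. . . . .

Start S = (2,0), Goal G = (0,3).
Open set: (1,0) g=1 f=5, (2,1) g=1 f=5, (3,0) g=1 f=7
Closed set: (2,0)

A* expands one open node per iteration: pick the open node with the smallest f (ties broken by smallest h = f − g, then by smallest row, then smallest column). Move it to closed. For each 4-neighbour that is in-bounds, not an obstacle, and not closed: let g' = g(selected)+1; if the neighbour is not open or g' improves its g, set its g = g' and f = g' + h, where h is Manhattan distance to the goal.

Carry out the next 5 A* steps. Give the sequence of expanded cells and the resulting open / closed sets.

order=[(1,0) → (0,0) → (0,1) → (1,1) → (1,2)]; open=[(1,3) g=4 f=5, (2,1) g=1 f=5, (2,2) g=4 f=7, (3,0) g=1 f=7]; closed=[(0,0), (0,1), (1,0), (1,1), (1,2), (2,0)]

step 1: expand (1,0) (f=5, h=4) → closed; open now [(0,0) g=2 f=5, (1,1) g=2 f=5, (2,1) g=1 f=5, (3,0) g=1 f=7]
step 2: expand (0,0) (f=5, h=3) → closed; open now [(0,1) g=3 f=5, (1,1) g=2 f=5, (2,1) g=1 f=5, (3,0) g=1 f=7]
step 3: expand (0,1) (f=5, h=2) → closed; open now [(1,1) g=2 f=5, (2,1) g=1 f=5, (3,0) g=1 f=7]
step 4: expand (1,1) (f=5, h=3) → closed; open now [(1,2) g=3 f=5, (2,1) g=1 f=5, (3,0) g=1 f=7]
step 5: expand (1,2) (f=5, h=2) → closed; open now [(1,3) g=4 f=5, (2,1) g=1 f=5, (2,2) g=4 f=7, (3,0) g=1 f=7]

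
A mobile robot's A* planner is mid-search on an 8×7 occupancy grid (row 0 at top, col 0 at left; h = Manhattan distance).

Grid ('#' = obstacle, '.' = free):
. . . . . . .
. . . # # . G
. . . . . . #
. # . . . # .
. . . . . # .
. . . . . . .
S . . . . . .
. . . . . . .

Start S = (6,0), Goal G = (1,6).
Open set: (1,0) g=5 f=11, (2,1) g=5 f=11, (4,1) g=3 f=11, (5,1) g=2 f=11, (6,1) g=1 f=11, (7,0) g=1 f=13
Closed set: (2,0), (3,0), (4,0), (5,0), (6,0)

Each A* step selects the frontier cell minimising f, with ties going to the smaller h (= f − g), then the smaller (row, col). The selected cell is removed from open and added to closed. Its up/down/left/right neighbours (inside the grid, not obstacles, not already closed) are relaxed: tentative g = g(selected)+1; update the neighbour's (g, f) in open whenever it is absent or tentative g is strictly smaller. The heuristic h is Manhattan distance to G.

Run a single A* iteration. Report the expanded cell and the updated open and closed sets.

expanded=(1,0); open=[(0,0) g=6 f=13, (1,1) g=6 f=11, (2,1) g=5 f=11, (4,1) g=3 f=11, (5,1) g=2 f=11, (6,1) g=1 f=11, (7,0) g=1 f=13]; closed=[(1,0), (2,0), (3,0), (4,0), (5,0), (6,0)]

step 1: expand (1,0) (f=11, h=6) → closed; open now [(0,0) g=6 f=13, (1,1) g=6 f=11, (2,1) g=5 f=11, (4,1) g=3 f=11, (5,1) g=2 f=11, (6,1) g=1 f=11, (7,0) g=1 f=13]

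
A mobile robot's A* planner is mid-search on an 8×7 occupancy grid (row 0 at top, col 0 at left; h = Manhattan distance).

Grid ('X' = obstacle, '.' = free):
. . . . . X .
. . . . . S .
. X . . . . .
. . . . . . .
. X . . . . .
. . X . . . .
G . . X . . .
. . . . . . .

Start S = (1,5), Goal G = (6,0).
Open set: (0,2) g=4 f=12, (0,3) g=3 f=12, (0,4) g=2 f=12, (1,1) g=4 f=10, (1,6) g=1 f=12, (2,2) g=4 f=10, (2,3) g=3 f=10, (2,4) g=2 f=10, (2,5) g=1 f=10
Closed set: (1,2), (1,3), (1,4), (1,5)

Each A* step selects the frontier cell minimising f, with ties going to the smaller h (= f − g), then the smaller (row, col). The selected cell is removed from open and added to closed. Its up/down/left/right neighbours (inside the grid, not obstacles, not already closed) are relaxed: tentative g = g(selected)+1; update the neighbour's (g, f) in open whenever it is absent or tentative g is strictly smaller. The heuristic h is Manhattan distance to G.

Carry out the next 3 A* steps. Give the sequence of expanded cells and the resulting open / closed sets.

step 1: expand (1,1) (f=10, h=6) → closed; open now [(0,1) g=5 f=12, (0,2) g=4 f=12, (0,3) g=3 f=12, (0,4) g=2 f=12, (1,0) g=5 f=10, (1,6) g=1 f=12, (2,2) g=4 f=10, (2,3) g=3 f=10, (2,4) g=2 f=10, (2,5) g=1 f=10]
step 2: expand (1,0) (f=10, h=5) → closed; open now [(0,0) g=6 f=12, (0,1) g=5 f=12, (0,2) g=4 f=12, (0,3) g=3 f=12, (0,4) g=2 f=12, (1,6) g=1 f=12, (2,0) g=6 f=10, (2,2) g=4 f=10, (2,3) g=3 f=10, (2,4) g=2 f=10, (2,5) g=1 f=10]
step 3: expand (2,0) (f=10, h=4) → closed; open now [(0,0) g=6 f=12, (0,1) g=5 f=12, (0,2) g=4 f=12, (0,3) g=3 f=12, (0,4) g=2 f=12, (1,6) g=1 f=12, (2,2) g=4 f=10, (2,3) g=3 f=10, (2,4) g=2 f=10, (2,5) g=1 f=10, (3,0) g=7 f=10]

order=[(1,1) → (1,0) → (2,0)]; open=[(0,0) g=6 f=12, (0,1) g=5 f=12, (0,2) g=4 f=12, (0,3) g=3 f=12, (0,4) g=2 f=12, (1,6) g=1 f=12, (2,2) g=4 f=10, (2,3) g=3 f=10, (2,4) g=2 f=10, (2,5) g=1 f=10, (3,0) g=7 f=10]; closed=[(1,0), (1,1), (1,2), (1,3), (1,4), (1,5), (2,0)]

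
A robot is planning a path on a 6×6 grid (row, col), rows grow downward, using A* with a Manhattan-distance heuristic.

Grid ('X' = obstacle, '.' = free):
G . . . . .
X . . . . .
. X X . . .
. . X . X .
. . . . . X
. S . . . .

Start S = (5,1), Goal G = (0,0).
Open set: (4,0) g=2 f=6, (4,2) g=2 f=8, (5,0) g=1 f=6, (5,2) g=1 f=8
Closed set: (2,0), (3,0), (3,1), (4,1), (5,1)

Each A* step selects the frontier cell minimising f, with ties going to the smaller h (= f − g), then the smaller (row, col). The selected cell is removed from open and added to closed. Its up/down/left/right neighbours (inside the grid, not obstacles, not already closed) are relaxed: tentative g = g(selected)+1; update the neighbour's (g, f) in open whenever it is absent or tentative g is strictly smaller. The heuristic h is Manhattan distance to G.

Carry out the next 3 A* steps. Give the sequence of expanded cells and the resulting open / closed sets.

step 1: expand (4,0) (f=6, h=4) → closed; open now [(4,2) g=2 f=8, (5,0) g=1 f=6, (5,2) g=1 f=8]
step 2: expand (5,0) (f=6, h=5) → closed; open now [(4,2) g=2 f=8, (5,2) g=1 f=8]
step 3: expand (4,2) (f=8, h=6) → closed; open now [(4,3) g=3 f=10, (5,2) g=1 f=8]

order=[(4,0) → (5,0) → (4,2)]; open=[(4,3) g=3 f=10, (5,2) g=1 f=8]; closed=[(2,0), (3,0), (3,1), (4,0), (4,1), (4,2), (5,0), (5,1)]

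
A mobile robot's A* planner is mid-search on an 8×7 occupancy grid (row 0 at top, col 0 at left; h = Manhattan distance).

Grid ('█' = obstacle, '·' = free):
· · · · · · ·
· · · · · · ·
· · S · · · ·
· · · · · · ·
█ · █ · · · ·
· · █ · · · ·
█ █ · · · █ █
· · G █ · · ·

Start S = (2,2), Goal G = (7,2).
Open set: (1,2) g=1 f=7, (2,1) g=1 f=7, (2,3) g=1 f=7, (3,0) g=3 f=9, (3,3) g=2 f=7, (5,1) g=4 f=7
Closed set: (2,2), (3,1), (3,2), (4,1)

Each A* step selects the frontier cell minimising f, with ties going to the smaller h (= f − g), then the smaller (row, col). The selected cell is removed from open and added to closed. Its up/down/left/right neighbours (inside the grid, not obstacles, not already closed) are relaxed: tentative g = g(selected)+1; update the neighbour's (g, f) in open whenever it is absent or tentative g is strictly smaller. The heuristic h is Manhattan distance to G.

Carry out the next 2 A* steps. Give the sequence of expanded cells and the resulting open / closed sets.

step 1: expand (5,1) (f=7, h=3) → closed; open now [(1,2) g=1 f=7, (2,1) g=1 f=7, (2,3) g=1 f=7, (3,0) g=3 f=9, (3,3) g=2 f=7, (5,0) g=5 f=9]
step 2: expand (3,3) (f=7, h=5) → closed; open now [(1,2) g=1 f=7, (2,1) g=1 f=7, (2,3) g=1 f=7, (3,0) g=3 f=9, (3,4) g=3 f=9, (4,3) g=3 f=7, (5,0) g=5 f=9]

order=[(5,1) → (3,3)]; open=[(1,2) g=1 f=7, (2,1) g=1 f=7, (2,3) g=1 f=7, (3,0) g=3 f=9, (3,4) g=3 f=9, (4,3) g=3 f=7, (5,0) g=5 f=9]; closed=[(2,2), (3,1), (3,2), (3,3), (4,1), (5,1)]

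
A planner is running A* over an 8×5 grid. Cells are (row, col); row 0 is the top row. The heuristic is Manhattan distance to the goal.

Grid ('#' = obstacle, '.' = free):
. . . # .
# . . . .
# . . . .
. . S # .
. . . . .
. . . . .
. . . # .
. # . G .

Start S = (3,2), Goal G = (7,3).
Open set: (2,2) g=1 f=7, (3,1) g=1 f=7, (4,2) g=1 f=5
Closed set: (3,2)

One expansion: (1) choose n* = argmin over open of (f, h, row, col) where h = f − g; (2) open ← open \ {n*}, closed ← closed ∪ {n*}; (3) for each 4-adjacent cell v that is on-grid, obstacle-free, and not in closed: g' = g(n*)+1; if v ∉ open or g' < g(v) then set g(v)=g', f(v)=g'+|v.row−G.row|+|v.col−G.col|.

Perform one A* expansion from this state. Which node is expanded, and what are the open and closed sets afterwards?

step 1: expand (4,2) (f=5, h=4) → closed; open now [(2,2) g=1 f=7, (3,1) g=1 f=7, (4,1) g=2 f=7, (4,3) g=2 f=5, (5,2) g=2 f=5]

expanded=(4,2); open=[(2,2) g=1 f=7, (3,1) g=1 f=7, (4,1) g=2 f=7, (4,3) g=2 f=5, (5,2) g=2 f=5]; closed=[(3,2), (4,2)]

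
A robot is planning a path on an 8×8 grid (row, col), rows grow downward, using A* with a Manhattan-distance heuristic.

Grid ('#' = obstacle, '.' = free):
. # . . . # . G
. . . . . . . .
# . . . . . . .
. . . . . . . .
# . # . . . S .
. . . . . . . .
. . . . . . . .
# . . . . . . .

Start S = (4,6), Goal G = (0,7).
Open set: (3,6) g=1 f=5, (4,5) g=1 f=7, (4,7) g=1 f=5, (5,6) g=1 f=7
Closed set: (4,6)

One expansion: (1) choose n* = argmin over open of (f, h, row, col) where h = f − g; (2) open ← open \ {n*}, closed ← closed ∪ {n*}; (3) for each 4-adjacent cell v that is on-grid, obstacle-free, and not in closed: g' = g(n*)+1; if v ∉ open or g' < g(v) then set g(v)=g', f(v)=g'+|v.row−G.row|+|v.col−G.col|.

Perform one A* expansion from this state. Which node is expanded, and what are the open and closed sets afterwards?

expanded=(3,6); open=[(2,6) g=2 f=5, (3,5) g=2 f=7, (3,7) g=2 f=5, (4,5) g=1 f=7, (4,7) g=1 f=5, (5,6) g=1 f=7]; closed=[(3,6), (4,6)]

step 1: expand (3,6) (f=5, h=4) → closed; open now [(2,6) g=2 f=5, (3,5) g=2 f=7, (3,7) g=2 f=5, (4,5) g=1 f=7, (4,7) g=1 f=5, (5,6) g=1 f=7]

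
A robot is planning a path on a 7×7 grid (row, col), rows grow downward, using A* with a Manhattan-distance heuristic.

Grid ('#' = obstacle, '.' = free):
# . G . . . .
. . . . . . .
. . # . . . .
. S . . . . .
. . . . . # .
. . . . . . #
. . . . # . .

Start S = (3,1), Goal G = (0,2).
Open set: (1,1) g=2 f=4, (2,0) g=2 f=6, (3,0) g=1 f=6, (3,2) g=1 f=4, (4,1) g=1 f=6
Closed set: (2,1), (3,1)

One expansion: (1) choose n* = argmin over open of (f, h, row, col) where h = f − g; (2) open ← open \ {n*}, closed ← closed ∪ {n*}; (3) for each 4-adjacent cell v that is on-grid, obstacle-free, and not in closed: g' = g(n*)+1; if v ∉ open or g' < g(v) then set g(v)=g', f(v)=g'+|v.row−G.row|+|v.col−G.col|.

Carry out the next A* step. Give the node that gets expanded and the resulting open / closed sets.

step 1: expand (1,1) (f=4, h=2) → closed; open now [(0,1) g=3 f=4, (1,0) g=3 f=6, (1,2) g=3 f=4, (2,0) g=2 f=6, (3,0) g=1 f=6, (3,2) g=1 f=4, (4,1) g=1 f=6]

expanded=(1,1); open=[(0,1) g=3 f=4, (1,0) g=3 f=6, (1,2) g=3 f=4, (2,0) g=2 f=6, (3,0) g=1 f=6, (3,2) g=1 f=4, (4,1) g=1 f=6]; closed=[(1,1), (2,1), (3,1)]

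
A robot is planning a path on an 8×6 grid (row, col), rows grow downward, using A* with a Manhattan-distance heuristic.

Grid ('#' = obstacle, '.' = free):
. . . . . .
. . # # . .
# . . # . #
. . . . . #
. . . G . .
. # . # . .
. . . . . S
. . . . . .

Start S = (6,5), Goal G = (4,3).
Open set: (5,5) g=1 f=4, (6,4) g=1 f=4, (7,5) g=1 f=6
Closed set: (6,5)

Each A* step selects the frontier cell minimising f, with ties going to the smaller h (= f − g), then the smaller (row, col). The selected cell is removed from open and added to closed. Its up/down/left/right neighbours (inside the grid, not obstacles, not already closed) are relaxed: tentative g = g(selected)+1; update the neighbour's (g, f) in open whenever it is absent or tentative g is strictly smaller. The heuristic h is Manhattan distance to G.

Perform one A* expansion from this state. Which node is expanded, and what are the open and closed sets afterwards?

step 1: expand (5,5) (f=4, h=3) → closed; open now [(4,5) g=2 f=4, (5,4) g=2 f=4, (6,4) g=1 f=4, (7,5) g=1 f=6]

expanded=(5,5); open=[(4,5) g=2 f=4, (5,4) g=2 f=4, (6,4) g=1 f=4, (7,5) g=1 f=6]; closed=[(5,5), (6,5)]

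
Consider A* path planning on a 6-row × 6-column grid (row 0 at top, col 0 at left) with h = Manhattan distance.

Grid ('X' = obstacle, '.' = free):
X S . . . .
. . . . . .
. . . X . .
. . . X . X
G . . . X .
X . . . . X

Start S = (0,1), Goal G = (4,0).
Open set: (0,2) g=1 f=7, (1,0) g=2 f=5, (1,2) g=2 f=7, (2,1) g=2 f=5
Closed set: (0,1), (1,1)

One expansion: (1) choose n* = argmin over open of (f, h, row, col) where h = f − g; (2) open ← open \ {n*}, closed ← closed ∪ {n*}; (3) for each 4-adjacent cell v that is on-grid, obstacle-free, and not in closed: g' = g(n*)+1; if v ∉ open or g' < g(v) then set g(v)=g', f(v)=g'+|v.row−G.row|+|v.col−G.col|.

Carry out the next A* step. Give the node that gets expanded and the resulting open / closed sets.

expanded=(1,0); open=[(0,2) g=1 f=7, (1,2) g=2 f=7, (2,0) g=3 f=5, (2,1) g=2 f=5]; closed=[(0,1), (1,0), (1,1)]

step 1: expand (1,0) (f=5, h=3) → closed; open now [(0,2) g=1 f=7, (1,2) g=2 f=7, (2,0) g=3 f=5, (2,1) g=2 f=5]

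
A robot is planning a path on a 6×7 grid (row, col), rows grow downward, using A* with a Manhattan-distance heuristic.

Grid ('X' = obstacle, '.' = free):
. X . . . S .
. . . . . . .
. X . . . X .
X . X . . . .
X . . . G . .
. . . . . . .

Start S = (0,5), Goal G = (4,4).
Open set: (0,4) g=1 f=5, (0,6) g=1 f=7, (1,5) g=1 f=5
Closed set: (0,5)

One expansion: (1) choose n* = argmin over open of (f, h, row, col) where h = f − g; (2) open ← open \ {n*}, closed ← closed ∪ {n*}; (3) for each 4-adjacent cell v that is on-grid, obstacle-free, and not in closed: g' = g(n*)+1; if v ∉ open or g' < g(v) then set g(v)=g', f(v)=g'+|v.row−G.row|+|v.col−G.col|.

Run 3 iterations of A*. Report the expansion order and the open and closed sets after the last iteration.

step 1: expand (0,4) (f=5, h=4) → closed; open now [(0,3) g=2 f=7, (0,6) g=1 f=7, (1,4) g=2 f=5, (1,5) g=1 f=5]
step 2: expand (1,4) (f=5, h=3) → closed; open now [(0,3) g=2 f=7, (0,6) g=1 f=7, (1,3) g=3 f=7, (1,5) g=1 f=5, (2,4) g=3 f=5]
step 3: expand (2,4) (f=5, h=2) → closed; open now [(0,3) g=2 f=7, (0,6) g=1 f=7, (1,3) g=3 f=7, (1,5) g=1 f=5, (2,3) g=4 f=7, (3,4) g=4 f=5]

order=[(0,4) → (1,4) → (2,4)]; open=[(0,3) g=2 f=7, (0,6) g=1 f=7, (1,3) g=3 f=7, (1,5) g=1 f=5, (2,3) g=4 f=7, (3,4) g=4 f=5]; closed=[(0,4), (0,5), (1,4), (2,4)]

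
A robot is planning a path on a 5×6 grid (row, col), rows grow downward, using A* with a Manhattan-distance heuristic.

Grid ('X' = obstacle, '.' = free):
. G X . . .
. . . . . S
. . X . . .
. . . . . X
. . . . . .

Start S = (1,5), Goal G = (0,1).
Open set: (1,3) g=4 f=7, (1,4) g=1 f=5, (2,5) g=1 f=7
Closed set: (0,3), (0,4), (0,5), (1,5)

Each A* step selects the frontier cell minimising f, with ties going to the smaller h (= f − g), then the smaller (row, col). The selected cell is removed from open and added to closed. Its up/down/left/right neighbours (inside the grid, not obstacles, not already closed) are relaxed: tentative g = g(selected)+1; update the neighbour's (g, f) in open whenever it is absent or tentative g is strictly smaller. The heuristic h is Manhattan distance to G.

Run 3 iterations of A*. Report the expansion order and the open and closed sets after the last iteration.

step 1: expand (1,4) (f=5, h=4) → closed; open now [(1,3) g=2 f=5, (2,4) g=2 f=7, (2,5) g=1 f=7]
step 2: expand (1,3) (f=5, h=3) → closed; open now [(1,2) g=3 f=5, (2,3) g=3 f=7, (2,4) g=2 f=7, (2,5) g=1 f=7]
step 3: expand (1,2) (f=5, h=2) → closed; open now [(1,1) g=4 f=5, (2,3) g=3 f=7, (2,4) g=2 f=7, (2,5) g=1 f=7]

order=[(1,4) → (1,3) → (1,2)]; open=[(1,1) g=4 f=5, (2,3) g=3 f=7, (2,4) g=2 f=7, (2,5) g=1 f=7]; closed=[(0,3), (0,4), (0,5), (1,2), (1,3), (1,4), (1,5)]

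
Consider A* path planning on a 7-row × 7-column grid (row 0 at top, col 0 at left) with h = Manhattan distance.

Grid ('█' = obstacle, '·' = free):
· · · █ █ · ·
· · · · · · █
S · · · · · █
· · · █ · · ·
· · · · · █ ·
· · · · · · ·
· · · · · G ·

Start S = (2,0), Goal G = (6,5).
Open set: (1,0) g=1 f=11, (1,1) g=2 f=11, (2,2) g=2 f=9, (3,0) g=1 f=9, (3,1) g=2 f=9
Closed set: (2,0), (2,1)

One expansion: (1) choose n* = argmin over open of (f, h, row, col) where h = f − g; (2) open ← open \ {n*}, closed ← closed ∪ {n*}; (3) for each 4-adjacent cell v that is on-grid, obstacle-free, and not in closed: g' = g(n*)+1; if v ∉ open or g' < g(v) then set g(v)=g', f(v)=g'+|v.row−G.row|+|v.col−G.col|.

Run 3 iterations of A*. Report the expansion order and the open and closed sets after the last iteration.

step 1: expand (2,2) (f=9, h=7) → closed; open now [(1,0) g=1 f=11, (1,1) g=2 f=11, (1,2) g=3 f=11, (2,3) g=3 f=9, (3,0) g=1 f=9, (3,1) g=2 f=9, (3,2) g=3 f=9]
step 2: expand (2,3) (f=9, h=6) → closed; open now [(1,0) g=1 f=11, (1,1) g=2 f=11, (1,2) g=3 f=11, (1,3) g=4 f=11, (2,4) g=4 f=9, (3,0) g=1 f=9, (3,1) g=2 f=9, (3,2) g=3 f=9]
step 3: expand (2,4) (f=9, h=5) → closed; open now [(1,0) g=1 f=11, (1,1) g=2 f=11, (1,2) g=3 f=11, (1,3) g=4 f=11, (1,4) g=5 f=11, (2,5) g=5 f=9, (3,0) g=1 f=9, (3,1) g=2 f=9, (3,2) g=3 f=9, (3,4) g=5 f=9]

order=[(2,2) → (2,3) → (2,4)]; open=[(1,0) g=1 f=11, (1,1) g=2 f=11, (1,2) g=3 f=11, (1,3) g=4 f=11, (1,4) g=5 f=11, (2,5) g=5 f=9, (3,0) g=1 f=9, (3,1) g=2 f=9, (3,2) g=3 f=9, (3,4) g=5 f=9]; closed=[(2,0), (2,1), (2,2), (2,3), (2,4)]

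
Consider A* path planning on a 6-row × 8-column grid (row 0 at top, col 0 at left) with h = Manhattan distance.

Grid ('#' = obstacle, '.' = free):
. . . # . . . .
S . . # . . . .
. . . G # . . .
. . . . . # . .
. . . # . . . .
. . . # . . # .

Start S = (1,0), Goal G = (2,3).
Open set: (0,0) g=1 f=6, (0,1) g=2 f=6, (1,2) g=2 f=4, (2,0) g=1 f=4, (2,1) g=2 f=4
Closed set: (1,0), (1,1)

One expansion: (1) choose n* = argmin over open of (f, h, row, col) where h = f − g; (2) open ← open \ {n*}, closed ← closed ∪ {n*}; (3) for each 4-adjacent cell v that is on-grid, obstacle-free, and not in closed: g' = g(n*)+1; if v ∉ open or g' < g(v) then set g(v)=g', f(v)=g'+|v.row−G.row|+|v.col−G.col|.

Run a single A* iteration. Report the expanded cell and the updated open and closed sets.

expanded=(1,2); open=[(0,0) g=1 f=6, (0,1) g=2 f=6, (0,2) g=3 f=6, (2,0) g=1 f=4, (2,1) g=2 f=4, (2,2) g=3 f=4]; closed=[(1,0), (1,1), (1,2)]

step 1: expand (1,2) (f=4, h=2) → closed; open now [(0,0) g=1 f=6, (0,1) g=2 f=6, (0,2) g=3 f=6, (2,0) g=1 f=4, (2,1) g=2 f=4, (2,2) g=3 f=4]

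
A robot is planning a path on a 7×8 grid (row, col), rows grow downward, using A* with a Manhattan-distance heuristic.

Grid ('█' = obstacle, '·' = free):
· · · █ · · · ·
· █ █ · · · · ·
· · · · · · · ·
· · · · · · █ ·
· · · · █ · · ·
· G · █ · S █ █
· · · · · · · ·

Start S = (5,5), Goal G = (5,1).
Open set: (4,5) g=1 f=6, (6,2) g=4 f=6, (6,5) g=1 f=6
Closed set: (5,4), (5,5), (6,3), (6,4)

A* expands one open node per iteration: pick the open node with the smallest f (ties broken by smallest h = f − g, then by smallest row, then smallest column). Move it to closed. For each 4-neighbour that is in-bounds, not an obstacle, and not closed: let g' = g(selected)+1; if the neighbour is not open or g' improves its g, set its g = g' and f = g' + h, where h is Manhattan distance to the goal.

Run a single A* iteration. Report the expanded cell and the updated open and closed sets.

expanded=(6,2); open=[(4,5) g=1 f=6, (5,2) g=5 f=6, (6,1) g=5 f=6, (6,5) g=1 f=6]; closed=[(5,4), (5,5), (6,2), (6,3), (6,4)]

step 1: expand (6,2) (f=6, h=2) → closed; open now [(4,5) g=1 f=6, (5,2) g=5 f=6, (6,1) g=5 f=6, (6,5) g=1 f=6]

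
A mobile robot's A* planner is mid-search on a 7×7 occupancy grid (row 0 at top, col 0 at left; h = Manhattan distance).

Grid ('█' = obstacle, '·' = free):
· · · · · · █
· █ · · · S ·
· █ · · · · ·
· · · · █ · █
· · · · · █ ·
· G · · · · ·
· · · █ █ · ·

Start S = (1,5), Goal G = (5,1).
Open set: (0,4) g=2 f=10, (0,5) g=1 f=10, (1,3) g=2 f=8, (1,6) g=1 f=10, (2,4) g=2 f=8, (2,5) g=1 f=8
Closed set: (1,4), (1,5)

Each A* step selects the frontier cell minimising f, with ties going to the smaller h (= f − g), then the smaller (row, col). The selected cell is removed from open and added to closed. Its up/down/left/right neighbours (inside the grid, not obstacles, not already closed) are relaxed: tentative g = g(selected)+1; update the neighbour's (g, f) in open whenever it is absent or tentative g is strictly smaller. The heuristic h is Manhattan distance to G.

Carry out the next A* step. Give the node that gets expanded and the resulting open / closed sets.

expanded=(1,3); open=[(0,3) g=3 f=10, (0,4) g=2 f=10, (0,5) g=1 f=10, (1,2) g=3 f=8, (1,6) g=1 f=10, (2,3) g=3 f=8, (2,4) g=2 f=8, (2,5) g=1 f=8]; closed=[(1,3), (1,4), (1,5)]

step 1: expand (1,3) (f=8, h=6) → closed; open now [(0,3) g=3 f=10, (0,4) g=2 f=10, (0,5) g=1 f=10, (1,2) g=3 f=8, (1,6) g=1 f=10, (2,3) g=3 f=8, (2,4) g=2 f=8, (2,5) g=1 f=8]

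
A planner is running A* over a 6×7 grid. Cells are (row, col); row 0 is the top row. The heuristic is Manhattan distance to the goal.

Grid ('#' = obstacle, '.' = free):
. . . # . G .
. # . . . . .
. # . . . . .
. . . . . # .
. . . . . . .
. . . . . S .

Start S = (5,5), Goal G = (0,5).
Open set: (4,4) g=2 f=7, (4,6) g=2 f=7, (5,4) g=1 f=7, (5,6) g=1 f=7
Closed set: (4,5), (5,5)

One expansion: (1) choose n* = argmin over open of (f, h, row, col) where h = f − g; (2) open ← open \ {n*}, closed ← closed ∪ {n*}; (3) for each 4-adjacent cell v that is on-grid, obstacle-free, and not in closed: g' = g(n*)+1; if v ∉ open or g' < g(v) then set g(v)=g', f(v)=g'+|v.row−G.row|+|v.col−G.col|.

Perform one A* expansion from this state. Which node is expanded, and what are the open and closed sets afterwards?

step 1: expand (4,4) (f=7, h=5) → closed; open now [(3,4) g=3 f=7, (4,3) g=3 f=9, (4,6) g=2 f=7, (5,4) g=1 f=7, (5,6) g=1 f=7]

expanded=(4,4); open=[(3,4) g=3 f=7, (4,3) g=3 f=9, (4,6) g=2 f=7, (5,4) g=1 f=7, (5,6) g=1 f=7]; closed=[(4,4), (4,5), (5,5)]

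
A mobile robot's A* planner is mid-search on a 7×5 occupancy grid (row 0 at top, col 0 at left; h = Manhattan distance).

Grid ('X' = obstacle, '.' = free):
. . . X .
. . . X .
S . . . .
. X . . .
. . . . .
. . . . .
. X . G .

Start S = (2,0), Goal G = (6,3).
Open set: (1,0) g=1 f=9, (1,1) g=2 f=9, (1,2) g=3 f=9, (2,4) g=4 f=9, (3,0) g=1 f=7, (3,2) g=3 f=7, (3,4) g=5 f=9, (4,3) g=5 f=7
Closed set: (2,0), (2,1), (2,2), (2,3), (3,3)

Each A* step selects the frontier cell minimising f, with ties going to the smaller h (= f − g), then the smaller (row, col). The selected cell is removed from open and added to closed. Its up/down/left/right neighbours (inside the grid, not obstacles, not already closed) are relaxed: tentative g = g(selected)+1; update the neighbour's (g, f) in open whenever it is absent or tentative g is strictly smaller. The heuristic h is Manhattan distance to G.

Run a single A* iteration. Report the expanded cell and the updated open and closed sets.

step 1: expand (4,3) (f=7, h=2) → closed; open now [(1,0) g=1 f=9, (1,1) g=2 f=9, (1,2) g=3 f=9, (2,4) g=4 f=9, (3,0) g=1 f=7, (3,2) g=3 f=7, (3,4) g=5 f=9, (4,2) g=6 f=9, (4,4) g=6 f=9, (5,3) g=6 f=7]

expanded=(4,3); open=[(1,0) g=1 f=9, (1,1) g=2 f=9, (1,2) g=3 f=9, (2,4) g=4 f=9, (3,0) g=1 f=7, (3,2) g=3 f=7, (3,4) g=5 f=9, (4,2) g=6 f=9, (4,4) g=6 f=9, (5,3) g=6 f=7]; closed=[(2,0), (2,1), (2,2), (2,3), (3,3), (4,3)]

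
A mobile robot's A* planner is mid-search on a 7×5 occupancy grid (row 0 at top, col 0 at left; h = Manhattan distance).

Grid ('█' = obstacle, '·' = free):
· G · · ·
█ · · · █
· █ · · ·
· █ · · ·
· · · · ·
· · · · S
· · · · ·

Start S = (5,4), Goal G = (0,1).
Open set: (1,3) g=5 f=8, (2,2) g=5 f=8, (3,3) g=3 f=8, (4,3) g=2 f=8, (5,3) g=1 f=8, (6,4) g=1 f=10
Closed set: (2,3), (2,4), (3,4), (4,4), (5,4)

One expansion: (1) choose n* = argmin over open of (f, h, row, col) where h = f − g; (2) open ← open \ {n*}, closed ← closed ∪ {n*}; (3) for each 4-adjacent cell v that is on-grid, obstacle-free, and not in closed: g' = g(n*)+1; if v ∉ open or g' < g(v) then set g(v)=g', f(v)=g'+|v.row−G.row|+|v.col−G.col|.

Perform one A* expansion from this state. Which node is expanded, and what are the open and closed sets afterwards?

expanded=(1,3); open=[(0,3) g=6 f=8, (1,2) g=6 f=8, (2,2) g=5 f=8, (3,3) g=3 f=8, (4,3) g=2 f=8, (5,3) g=1 f=8, (6,4) g=1 f=10]; closed=[(1,3), (2,3), (2,4), (3,4), (4,4), (5,4)]

step 1: expand (1,3) (f=8, h=3) → closed; open now [(0,3) g=6 f=8, (1,2) g=6 f=8, (2,2) g=5 f=8, (3,3) g=3 f=8, (4,3) g=2 f=8, (5,3) g=1 f=8, (6,4) g=1 f=10]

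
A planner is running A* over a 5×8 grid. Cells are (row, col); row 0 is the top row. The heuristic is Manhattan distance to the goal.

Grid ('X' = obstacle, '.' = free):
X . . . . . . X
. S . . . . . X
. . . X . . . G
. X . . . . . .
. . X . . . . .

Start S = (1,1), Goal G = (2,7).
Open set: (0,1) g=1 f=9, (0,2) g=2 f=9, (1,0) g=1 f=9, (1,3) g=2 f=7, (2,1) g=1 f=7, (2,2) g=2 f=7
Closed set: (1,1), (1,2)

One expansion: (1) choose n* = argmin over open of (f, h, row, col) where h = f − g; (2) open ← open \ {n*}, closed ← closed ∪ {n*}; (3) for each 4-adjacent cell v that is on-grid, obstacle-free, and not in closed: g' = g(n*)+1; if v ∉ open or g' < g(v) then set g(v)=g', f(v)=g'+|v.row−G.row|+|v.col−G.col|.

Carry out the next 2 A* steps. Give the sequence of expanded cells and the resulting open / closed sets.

order=[(1,3) → (1,4)]; open=[(0,1) g=1 f=9, (0,2) g=2 f=9, (0,3) g=3 f=9, (0,4) g=4 f=9, (1,0) g=1 f=9, (1,5) g=4 f=7, (2,1) g=1 f=7, (2,2) g=2 f=7, (2,4) g=4 f=7]; closed=[(1,1), (1,2), (1,3), (1,4)]

step 1: expand (1,3) (f=7, h=5) → closed; open now [(0,1) g=1 f=9, (0,2) g=2 f=9, (0,3) g=3 f=9, (1,0) g=1 f=9, (1,4) g=3 f=7, (2,1) g=1 f=7, (2,2) g=2 f=7]
step 2: expand (1,4) (f=7, h=4) → closed; open now [(0,1) g=1 f=9, (0,2) g=2 f=9, (0,3) g=3 f=9, (0,4) g=4 f=9, (1,0) g=1 f=9, (1,5) g=4 f=7, (2,1) g=1 f=7, (2,2) g=2 f=7, (2,4) g=4 f=7]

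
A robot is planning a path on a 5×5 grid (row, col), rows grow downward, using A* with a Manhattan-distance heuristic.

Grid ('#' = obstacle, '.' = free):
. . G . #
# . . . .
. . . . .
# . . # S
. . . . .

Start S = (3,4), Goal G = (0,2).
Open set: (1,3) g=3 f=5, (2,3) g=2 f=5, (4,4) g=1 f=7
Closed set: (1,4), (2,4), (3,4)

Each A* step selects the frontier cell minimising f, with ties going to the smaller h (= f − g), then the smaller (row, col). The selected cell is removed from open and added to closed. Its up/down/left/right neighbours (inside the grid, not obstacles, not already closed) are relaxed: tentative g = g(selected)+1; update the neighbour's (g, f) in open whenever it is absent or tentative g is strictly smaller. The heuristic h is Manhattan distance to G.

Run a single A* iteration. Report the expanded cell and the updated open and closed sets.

step 1: expand (1,3) (f=5, h=2) → closed; open now [(0,3) g=4 f=5, (1,2) g=4 f=5, (2,3) g=2 f=5, (4,4) g=1 f=7]

expanded=(1,3); open=[(0,3) g=4 f=5, (1,2) g=4 f=5, (2,3) g=2 f=5, (4,4) g=1 f=7]; closed=[(1,3), (1,4), (2,4), (3,4)]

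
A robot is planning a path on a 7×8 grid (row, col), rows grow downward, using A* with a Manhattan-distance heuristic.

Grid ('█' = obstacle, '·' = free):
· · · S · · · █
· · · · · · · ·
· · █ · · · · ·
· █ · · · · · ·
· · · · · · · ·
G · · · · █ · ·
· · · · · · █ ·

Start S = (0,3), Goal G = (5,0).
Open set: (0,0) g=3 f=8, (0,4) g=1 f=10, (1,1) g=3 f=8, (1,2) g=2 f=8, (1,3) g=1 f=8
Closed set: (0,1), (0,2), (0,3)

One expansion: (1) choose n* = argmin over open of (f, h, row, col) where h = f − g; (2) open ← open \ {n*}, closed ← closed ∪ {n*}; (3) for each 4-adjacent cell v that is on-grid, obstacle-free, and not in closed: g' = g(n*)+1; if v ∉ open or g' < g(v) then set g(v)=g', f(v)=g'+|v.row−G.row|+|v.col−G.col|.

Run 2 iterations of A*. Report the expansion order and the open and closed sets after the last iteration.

order=[(0,0) → (1,0)]; open=[(0,4) g=1 f=10, (1,1) g=3 f=8, (1,2) g=2 f=8, (1,3) g=1 f=8, (2,0) g=5 f=8]; closed=[(0,0), (0,1), (0,2), (0,3), (1,0)]

step 1: expand (0,0) (f=8, h=5) → closed; open now [(0,4) g=1 f=10, (1,0) g=4 f=8, (1,1) g=3 f=8, (1,2) g=2 f=8, (1,3) g=1 f=8]
step 2: expand (1,0) (f=8, h=4) → closed; open now [(0,4) g=1 f=10, (1,1) g=3 f=8, (1,2) g=2 f=8, (1,3) g=1 f=8, (2,0) g=5 f=8]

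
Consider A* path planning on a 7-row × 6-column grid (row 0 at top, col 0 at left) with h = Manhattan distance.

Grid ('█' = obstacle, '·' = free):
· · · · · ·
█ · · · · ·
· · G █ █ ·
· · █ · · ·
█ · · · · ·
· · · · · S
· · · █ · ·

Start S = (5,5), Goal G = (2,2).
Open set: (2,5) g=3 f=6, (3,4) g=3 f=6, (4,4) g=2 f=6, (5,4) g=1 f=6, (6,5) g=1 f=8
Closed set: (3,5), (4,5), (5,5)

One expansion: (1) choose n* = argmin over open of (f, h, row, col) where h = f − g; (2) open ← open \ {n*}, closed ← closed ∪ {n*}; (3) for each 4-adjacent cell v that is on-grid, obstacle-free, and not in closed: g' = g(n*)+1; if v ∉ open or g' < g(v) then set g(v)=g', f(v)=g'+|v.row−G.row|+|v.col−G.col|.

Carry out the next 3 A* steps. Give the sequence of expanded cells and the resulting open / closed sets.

order=[(2,5) → (3,4) → (3,3)]; open=[(1,5) g=4 f=8, (4,3) g=5 f=8, (4,4) g=2 f=6, (5,4) g=1 f=6, (6,5) g=1 f=8]; closed=[(2,5), (3,3), (3,4), (3,5), (4,5), (5,5)]

step 1: expand (2,5) (f=6, h=3) → closed; open now [(1,5) g=4 f=8, (3,4) g=3 f=6, (4,4) g=2 f=6, (5,4) g=1 f=6, (6,5) g=1 f=8]
step 2: expand (3,4) (f=6, h=3) → closed; open now [(1,5) g=4 f=8, (3,3) g=4 f=6, (4,4) g=2 f=6, (5,4) g=1 f=6, (6,5) g=1 f=8]
step 3: expand (3,3) (f=6, h=2) → closed; open now [(1,5) g=4 f=8, (4,3) g=5 f=8, (4,4) g=2 f=6, (5,4) g=1 f=6, (6,5) g=1 f=8]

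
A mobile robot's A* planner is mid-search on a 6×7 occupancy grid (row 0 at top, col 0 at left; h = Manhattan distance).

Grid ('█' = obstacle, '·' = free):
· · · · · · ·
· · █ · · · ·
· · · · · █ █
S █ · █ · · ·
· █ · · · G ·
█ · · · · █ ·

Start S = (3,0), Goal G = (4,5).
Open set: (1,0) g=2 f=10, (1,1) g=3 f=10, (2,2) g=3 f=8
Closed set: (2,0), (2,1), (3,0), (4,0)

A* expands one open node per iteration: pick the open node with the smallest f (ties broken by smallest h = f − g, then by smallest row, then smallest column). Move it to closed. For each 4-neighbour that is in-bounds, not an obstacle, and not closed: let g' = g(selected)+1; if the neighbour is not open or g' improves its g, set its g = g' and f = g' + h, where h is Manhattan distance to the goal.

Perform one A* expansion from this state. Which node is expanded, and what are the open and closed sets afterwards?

expanded=(2,2); open=[(1,0) g=2 f=10, (1,1) g=3 f=10, (2,3) g=4 f=8, (3,2) g=4 f=8]; closed=[(2,0), (2,1), (2,2), (3,0), (4,0)]

step 1: expand (2,2) (f=8, h=5) → closed; open now [(1,0) g=2 f=10, (1,1) g=3 f=10, (2,3) g=4 f=8, (3,2) g=4 f=8]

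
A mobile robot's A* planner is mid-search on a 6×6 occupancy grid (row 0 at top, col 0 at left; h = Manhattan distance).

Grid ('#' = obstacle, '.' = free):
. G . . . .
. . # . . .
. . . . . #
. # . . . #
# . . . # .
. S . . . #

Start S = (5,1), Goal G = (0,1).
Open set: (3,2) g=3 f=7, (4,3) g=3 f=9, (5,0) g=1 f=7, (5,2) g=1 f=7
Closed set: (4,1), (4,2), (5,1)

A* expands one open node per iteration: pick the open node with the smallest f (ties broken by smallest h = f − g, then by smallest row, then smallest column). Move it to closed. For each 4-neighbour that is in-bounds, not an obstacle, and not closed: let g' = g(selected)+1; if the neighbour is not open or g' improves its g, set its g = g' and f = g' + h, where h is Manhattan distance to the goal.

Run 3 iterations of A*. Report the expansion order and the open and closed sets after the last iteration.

step 1: expand (3,2) (f=7, h=4) → closed; open now [(2,2) g=4 f=7, (3,3) g=4 f=9, (4,3) g=3 f=9, (5,0) g=1 f=7, (5,2) g=1 f=7]
step 2: expand (2,2) (f=7, h=3) → closed; open now [(2,1) g=5 f=7, (2,3) g=5 f=9, (3,3) g=4 f=9, (4,3) g=3 f=9, (5,0) g=1 f=7, (5,2) g=1 f=7]
step 3: expand (2,1) (f=7, h=2) → closed; open now [(1,1) g=6 f=7, (2,0) g=6 f=9, (2,3) g=5 f=9, (3,3) g=4 f=9, (4,3) g=3 f=9, (5,0) g=1 f=7, (5,2) g=1 f=7]

order=[(3,2) → (2,2) → (2,1)]; open=[(1,1) g=6 f=7, (2,0) g=6 f=9, (2,3) g=5 f=9, (3,3) g=4 f=9, (4,3) g=3 f=9, (5,0) g=1 f=7, (5,2) g=1 f=7]; closed=[(2,1), (2,2), (3,2), (4,1), (4,2), (5,1)]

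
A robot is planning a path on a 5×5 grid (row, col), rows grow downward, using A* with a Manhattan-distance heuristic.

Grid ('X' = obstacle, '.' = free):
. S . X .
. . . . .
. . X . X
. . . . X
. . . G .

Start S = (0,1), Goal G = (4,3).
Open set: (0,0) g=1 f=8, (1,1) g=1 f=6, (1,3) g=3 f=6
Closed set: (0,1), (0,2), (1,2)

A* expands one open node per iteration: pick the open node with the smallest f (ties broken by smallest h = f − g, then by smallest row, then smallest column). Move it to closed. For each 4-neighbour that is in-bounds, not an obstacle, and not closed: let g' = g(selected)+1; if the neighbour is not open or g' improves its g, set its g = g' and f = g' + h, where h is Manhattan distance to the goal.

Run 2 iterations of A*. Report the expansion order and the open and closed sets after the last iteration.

order=[(1,3) → (2,3)]; open=[(0,0) g=1 f=8, (1,1) g=1 f=6, (1,4) g=4 f=8, (3,3) g=5 f=6]; closed=[(0,1), (0,2), (1,2), (1,3), (2,3)]

step 1: expand (1,3) (f=6, h=3) → closed; open now [(0,0) g=1 f=8, (1,1) g=1 f=6, (1,4) g=4 f=8, (2,3) g=4 f=6]
step 2: expand (2,3) (f=6, h=2) → closed; open now [(0,0) g=1 f=8, (1,1) g=1 f=6, (1,4) g=4 f=8, (3,3) g=5 f=6]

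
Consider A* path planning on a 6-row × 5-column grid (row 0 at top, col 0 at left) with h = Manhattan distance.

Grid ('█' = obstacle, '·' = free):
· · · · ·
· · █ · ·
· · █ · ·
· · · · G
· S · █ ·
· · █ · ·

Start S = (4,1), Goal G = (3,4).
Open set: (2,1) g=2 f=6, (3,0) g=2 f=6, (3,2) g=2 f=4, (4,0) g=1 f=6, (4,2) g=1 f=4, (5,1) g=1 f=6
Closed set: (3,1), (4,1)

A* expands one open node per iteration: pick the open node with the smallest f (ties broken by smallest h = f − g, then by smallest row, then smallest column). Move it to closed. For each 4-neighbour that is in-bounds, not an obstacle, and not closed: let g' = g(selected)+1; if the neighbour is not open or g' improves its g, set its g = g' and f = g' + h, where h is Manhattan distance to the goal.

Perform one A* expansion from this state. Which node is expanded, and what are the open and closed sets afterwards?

step 1: expand (3,2) (f=4, h=2) → closed; open now [(2,1) g=2 f=6, (3,0) g=2 f=6, (3,3) g=3 f=4, (4,0) g=1 f=6, (4,2) g=1 f=4, (5,1) g=1 f=6]

expanded=(3,2); open=[(2,1) g=2 f=6, (3,0) g=2 f=6, (3,3) g=3 f=4, (4,0) g=1 f=6, (4,2) g=1 f=4, (5,1) g=1 f=6]; closed=[(3,1), (3,2), (4,1)]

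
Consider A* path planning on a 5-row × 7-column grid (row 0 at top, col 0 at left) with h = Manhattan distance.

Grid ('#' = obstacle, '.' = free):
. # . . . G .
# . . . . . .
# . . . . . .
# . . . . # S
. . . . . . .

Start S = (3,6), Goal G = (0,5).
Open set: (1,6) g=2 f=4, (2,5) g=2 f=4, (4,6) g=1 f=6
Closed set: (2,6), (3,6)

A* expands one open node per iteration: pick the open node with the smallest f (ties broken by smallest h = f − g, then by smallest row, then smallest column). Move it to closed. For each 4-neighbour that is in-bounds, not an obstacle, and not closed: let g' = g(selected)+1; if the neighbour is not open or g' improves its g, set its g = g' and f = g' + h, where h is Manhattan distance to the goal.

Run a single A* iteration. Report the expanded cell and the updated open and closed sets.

step 1: expand (1,6) (f=4, h=2) → closed; open now [(0,6) g=3 f=4, (1,5) g=3 f=4, (2,5) g=2 f=4, (4,6) g=1 f=6]

expanded=(1,6); open=[(0,6) g=3 f=4, (1,5) g=3 f=4, (2,5) g=2 f=4, (4,6) g=1 f=6]; closed=[(1,6), (2,6), (3,6)]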